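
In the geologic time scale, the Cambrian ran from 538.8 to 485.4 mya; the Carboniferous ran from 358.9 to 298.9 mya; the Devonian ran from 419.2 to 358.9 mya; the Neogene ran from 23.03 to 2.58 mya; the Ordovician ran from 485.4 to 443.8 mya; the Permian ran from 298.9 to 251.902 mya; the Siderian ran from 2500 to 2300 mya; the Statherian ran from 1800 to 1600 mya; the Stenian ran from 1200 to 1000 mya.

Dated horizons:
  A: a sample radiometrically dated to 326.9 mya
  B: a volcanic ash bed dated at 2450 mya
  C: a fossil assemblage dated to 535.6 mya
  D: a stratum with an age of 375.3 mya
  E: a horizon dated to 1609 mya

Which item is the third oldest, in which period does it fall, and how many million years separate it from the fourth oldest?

Sorted oldest-first by Ma: B (2450), E (1609), C (535.6), D (375.3), A (326.9).
The third oldest is C at 535.6 Ma, which lies in 538.8–485.4 Ma: the Cambrian.
The fourth oldest is D at 375.3 Ma; separation = |535.6 − 375.3| = 160.3 Myr.

C, in the Cambrian; 160.3 million years to D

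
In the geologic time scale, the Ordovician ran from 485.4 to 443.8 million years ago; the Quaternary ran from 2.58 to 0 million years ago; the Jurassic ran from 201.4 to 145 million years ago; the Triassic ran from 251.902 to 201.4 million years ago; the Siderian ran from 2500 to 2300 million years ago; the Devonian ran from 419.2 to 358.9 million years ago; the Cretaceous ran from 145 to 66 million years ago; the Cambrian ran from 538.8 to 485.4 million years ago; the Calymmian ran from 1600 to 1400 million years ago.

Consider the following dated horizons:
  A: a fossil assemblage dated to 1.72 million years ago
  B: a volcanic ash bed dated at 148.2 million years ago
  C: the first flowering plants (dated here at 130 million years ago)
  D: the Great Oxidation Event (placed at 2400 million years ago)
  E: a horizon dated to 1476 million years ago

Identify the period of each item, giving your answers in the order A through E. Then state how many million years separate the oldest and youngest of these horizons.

Match each age against the start–end ranges in the excerpt: A = 1.72 Ma → Quaternary (2.58–0); B = 148.2 Ma → Jurassic (201.4–145); C = 130 Ma → Cretaceous (145–66); D = 2400 Ma → Siderian (2500–2300); E = 1476 Ma → Calymmian (1600–1400).
The largest age is 2400 Ma and the smallest is 1.72 Ma; their difference is 2398.28 Myr.

A — Quaternary; B — Jurassic; C — Cretaceous; D — Siderian; E — Calymmian; span 2398.28 million years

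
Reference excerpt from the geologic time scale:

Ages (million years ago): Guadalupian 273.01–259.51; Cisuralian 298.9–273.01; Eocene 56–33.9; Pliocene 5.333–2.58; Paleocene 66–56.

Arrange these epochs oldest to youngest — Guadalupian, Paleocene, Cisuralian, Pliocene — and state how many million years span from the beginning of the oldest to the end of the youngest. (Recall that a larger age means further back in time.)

Cisuralian → Guadalupian → Paleocene → Pliocene; total span 296.32 Myr

From the excerpt: Guadalupian 273.01–259.51; Paleocene 66–56; Cisuralian 298.9–273.01; Pliocene 5.333–2.58 (Ma).
Larger Ma is earlier, so the oldest is Cisuralian and the youngest is Pliocene; oldest to youngest: Cisuralian, Guadalupian, Paleocene, Pliocene.
Oldest start 298.9 minus youngest end 2.58 gives 296.32 Myr overall.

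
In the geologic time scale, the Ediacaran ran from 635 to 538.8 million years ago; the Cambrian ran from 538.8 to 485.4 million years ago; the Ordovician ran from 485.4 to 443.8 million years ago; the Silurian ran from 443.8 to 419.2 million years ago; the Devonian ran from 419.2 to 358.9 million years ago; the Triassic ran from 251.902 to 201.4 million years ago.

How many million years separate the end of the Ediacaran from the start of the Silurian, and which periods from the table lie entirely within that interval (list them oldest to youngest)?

95 million years; Cambrian, Ordovician

End of Ediacaran = 538.8 Ma; start of Silurian = 443.8 Ma.
Gap = 538.8 − 443.8 = 95 Myr.
Periods wholly inside 538.8–443.8 Ma: Cambrian (538.8–485.4), Ordovician (485.4–443.8).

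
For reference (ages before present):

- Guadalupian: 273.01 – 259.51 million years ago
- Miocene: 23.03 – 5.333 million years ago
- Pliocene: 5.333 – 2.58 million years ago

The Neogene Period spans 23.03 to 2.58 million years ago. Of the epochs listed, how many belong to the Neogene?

2

Epochs inside 23.03–2.58 Ma: Miocene, Pliocene — 2 in total.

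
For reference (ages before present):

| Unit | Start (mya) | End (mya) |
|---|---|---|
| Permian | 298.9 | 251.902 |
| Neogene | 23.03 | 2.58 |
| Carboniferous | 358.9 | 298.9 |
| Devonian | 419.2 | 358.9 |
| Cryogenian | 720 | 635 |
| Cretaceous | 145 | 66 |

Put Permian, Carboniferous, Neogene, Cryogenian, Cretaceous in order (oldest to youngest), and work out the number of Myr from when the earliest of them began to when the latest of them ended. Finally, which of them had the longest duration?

Start ages (Ma): Cryogenian 720, Carboniferous 358.9, Permian 298.9, Cretaceous 145, Neogene 23.03.
Ordered oldest to youngest: Cryogenian, Carboniferous, Permian, Cretaceous, Neogene.
Span = 720 − 2.58 = 717.42 Myr.
Durations: Carboniferous 60, Cretaceous 79, Permian 46.998, Neogene 20.45, Cryogenian 85 → longest is Cryogenian (85 Myr).

Cryogenian → Carboniferous → Permian → Cretaceous → Neogene; total span 717.42 Myr; longest is Cryogenian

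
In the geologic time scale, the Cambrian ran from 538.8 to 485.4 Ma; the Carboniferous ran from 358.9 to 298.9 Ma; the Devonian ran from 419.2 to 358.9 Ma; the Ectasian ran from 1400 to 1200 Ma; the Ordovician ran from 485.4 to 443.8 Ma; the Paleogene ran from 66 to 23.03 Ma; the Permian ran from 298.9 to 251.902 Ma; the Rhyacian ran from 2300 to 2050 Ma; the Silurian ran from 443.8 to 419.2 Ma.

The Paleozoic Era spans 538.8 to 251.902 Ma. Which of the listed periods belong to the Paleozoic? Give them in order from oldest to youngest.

Cambrian, Ordovician, Silurian, Devonian, Carboniferous, Permian

Periods with both bounds inside 538.8–251.902 Ma: Cambrian (538.8–485.4), Ordovician (485.4–443.8), Silurian (443.8–419.2), Devonian (419.2–358.9), Carboniferous (358.9–298.9), Permian (298.9–251.902).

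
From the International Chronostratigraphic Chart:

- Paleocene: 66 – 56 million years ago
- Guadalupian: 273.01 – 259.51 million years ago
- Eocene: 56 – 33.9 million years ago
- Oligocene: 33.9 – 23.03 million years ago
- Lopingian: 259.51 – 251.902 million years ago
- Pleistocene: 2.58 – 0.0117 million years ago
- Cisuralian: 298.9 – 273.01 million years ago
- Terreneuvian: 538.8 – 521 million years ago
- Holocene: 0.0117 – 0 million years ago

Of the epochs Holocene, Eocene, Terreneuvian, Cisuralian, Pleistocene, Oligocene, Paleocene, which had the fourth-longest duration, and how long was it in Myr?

Oligocene, 10.87 million years

Start − end for each: Holocene 0.0117 − 0 = 0.0117; Eocene 56 − 33.9 = 22.1; Terreneuvian 538.8 − 521 = 17.8; Cisuralian 298.9 − 273.01 = 25.89; Pleistocene 2.58 − 0.0117 = 2.5683; Oligocene 33.9 − 23.03 = 10.87; Paleocene 66 − 56 = 10.
Ranking these from longest: Cisuralian > Eocene > Terreneuvian > Oligocene > Paleocene > Pleistocene > Holocene.
Position 4 in that ranking is Oligocene, which lasted 10.87 Myr.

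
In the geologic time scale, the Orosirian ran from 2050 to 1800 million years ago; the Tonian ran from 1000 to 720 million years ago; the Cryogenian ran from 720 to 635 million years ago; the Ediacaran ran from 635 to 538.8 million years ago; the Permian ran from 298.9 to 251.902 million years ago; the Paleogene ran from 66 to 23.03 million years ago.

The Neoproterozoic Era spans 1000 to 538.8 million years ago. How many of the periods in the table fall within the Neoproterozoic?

3

Periods inside 1000–538.8 Ma: Tonian, Cryogenian, Ediacaran — 3 in total.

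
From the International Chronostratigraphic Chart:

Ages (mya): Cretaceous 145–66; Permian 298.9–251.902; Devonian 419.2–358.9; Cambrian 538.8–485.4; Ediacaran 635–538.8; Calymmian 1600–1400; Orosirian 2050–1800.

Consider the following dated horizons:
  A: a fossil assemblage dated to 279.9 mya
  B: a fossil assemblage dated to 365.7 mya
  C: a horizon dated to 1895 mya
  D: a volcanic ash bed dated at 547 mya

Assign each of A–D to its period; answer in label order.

A — Permian; B — Devonian; C — Orosirian; D — Ediacaran

A: 279.9 Ma lies in 298.9–251.902 Ma, so Permian.
B: 365.7 Ma lies in 419.2–358.9 Ma, so Devonian.
C: 1895 Ma lies in 2050–1800 Ma, so Orosirian.
D: 547 Ma lies in 635–538.8 Ma, so Ediacaran.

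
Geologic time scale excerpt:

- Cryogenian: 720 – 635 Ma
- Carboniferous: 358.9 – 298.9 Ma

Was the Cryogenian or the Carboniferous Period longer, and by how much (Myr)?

Cryogenian: 720 − 635 = 85 Myr.
Carboniferous: 358.9 − 298.9 = 60 Myr.
Difference: 85 − 60 = 25 Myr, so the Cryogenian was longer.

Cryogenian, by 25 million years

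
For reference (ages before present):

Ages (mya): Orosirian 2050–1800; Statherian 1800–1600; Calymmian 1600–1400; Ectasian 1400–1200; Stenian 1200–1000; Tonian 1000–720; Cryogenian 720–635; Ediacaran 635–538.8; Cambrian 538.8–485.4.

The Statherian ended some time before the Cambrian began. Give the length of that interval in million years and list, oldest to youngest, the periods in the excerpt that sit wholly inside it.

1061.2 million years; Calymmian, Ectasian, Stenian, Tonian, Cryogenian, Ediacaran

End of Statherian = 1600 Ma; start of Cambrian = 538.8 Ma.
Gap = 1600 − 538.8 = 1061.2 Myr.
Periods wholly inside 1600–538.8 Ma: Calymmian (1600–1400), Ectasian (1400–1200), Stenian (1200–1000), Tonian (1000–720), Cryogenian (720–635), Ediacaran (635–538.8).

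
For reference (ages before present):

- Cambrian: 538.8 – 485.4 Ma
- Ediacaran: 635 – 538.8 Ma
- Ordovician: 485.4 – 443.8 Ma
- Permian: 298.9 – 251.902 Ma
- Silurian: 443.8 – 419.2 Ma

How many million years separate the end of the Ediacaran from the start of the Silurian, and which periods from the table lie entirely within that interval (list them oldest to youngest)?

95 million years; Cambrian, Ordovician

The Ediacaran closes at 538.8 Ma and the Silurian opens at 443.8 Ma, so the interval is 538.8 − 443.8 = 95 Myr.
A period fits inside if it starts at or after 538.8 Ma and ends at or before 443.8 Ma; oldest first that gives Cambrian, Ordovician.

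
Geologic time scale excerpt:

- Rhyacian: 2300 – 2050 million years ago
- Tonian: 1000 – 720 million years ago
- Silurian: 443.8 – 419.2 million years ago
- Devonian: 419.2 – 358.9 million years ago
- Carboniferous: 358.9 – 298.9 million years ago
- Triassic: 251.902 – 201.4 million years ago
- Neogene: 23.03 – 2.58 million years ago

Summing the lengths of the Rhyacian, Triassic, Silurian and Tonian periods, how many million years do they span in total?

605.102 million years

Each duration: Rhyacian = 250; Triassic = 50.502; Silurian = 24.6; Tonian = 280.
Sum: 250 + 50.502 + 24.6 + 280 = 605.102 Myr.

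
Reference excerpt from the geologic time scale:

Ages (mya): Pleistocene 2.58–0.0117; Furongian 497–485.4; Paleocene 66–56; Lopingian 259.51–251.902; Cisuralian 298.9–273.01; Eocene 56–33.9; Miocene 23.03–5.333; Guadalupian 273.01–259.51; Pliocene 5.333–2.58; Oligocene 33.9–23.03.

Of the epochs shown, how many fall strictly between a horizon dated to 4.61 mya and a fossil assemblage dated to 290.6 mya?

6

The older date is 290.6 Ma and the younger is 4.61 Ma.
Epochs with start < 290.6 and end > 4.61 Ma: Guadalupian (273.01–259.51), Lopingian (259.51–251.902), Paleocene (66–56), Eocene (56–33.9), Oligocene (33.9–23.03), Miocene (23.03–5.333).
That is 6 complete epochs.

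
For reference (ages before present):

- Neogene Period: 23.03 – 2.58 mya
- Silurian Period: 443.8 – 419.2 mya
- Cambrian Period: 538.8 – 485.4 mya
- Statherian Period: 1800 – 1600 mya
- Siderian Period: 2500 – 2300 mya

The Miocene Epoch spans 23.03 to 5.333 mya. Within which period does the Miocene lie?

The Miocene (23.03–5.333 Ma) lies entirely within 23.03–2.58 Ma, the Neogene Period.

Neogene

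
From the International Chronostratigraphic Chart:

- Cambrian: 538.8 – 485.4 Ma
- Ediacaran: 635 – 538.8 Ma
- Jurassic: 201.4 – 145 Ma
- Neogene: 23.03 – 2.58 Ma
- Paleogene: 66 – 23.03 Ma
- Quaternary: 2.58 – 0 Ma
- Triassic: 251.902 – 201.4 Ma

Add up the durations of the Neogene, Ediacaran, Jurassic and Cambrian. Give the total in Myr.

Duration is start − end for each: (23.03 − 2.58) + (635 − 538.8) + (201.4 − 145) + (538.8 − 485.4).
That is 20.45 + 96.2 + 56.4 + 53.4, which totals 226.45 million years.

226.45 million years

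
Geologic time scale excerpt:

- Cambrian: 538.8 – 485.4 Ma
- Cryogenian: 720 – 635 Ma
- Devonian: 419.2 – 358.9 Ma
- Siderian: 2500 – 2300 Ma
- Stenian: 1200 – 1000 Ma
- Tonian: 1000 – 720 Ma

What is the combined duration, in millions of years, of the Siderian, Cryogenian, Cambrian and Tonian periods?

Each duration: Siderian = 200; Cryogenian = 85; Cambrian = 53.4; Tonian = 280.
Sum: 200 + 85 + 53.4 + 280 = 618.4 Myr.

618.4 million years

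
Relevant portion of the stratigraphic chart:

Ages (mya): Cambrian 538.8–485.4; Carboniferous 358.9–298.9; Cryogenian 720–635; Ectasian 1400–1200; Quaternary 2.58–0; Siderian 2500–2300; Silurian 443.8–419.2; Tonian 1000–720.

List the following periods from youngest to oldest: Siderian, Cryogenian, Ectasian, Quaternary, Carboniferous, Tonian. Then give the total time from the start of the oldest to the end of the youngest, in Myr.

Quaternary → Carboniferous → Cryogenian → Tonian → Ectasian → Siderian; total span 2500 Myr

From the excerpt: Siderian 2500–2300; Cryogenian 720–635; Ectasian 1400–1200; Quaternary 2.58–0; Carboniferous 358.9–298.9; Tonian 1000–720 (Ma).
Larger Ma is earlier, so the oldest is Siderian and the youngest is Quaternary; youngest to oldest: Quaternary, Carboniferous, Cryogenian, Tonian, Ectasian, Siderian.
Oldest start 2500 minus youngest end 0 gives 2500 Myr overall.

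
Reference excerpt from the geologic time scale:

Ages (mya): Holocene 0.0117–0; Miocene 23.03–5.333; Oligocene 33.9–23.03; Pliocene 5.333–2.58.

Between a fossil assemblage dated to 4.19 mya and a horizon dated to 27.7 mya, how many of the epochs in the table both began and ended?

The older date is 27.7 Ma and the younger is 4.19 Ma.
Epochs with start < 27.7 and end > 4.19 Ma: Miocene (23.03–5.333).
That is 1 complete epoch.

1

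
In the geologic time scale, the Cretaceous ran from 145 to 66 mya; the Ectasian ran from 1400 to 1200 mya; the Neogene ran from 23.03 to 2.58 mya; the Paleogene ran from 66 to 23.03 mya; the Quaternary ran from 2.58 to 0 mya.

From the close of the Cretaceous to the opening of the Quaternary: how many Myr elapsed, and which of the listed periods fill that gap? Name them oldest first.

End of Cretaceous = 66 Ma; start of Quaternary = 2.58 Ma.
Gap = 66 − 2.58 = 63.42 Myr.
Periods wholly inside 66–2.58 Ma: Paleogene (66–23.03), Neogene (23.03–2.58).

63.42 million years; Paleogene, Neogene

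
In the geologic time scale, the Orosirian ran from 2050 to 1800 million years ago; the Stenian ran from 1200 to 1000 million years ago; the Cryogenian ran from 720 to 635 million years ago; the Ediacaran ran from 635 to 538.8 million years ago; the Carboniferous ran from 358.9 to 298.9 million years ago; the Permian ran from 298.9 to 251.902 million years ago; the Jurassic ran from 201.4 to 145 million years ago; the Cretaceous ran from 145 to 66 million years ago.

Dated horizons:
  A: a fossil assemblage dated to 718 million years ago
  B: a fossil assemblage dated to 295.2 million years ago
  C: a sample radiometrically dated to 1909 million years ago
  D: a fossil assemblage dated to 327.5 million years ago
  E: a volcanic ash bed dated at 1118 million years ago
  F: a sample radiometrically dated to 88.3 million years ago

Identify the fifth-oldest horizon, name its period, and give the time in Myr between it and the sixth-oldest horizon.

Larger Ma means older, so oldest first: C 1909 > E 1118 > A 718 > D 327.5 > B 295.2 > F 88.3.
Counting 5 along gives B (295.2 Ma); the excerpt puts that inside the Permian, 298.9–251.902 Ma.
Next in line is F (88.3 Ma), and 295.2 − 88.3 = 206.9 Myr.

B, in the Permian; 206.9 million years to F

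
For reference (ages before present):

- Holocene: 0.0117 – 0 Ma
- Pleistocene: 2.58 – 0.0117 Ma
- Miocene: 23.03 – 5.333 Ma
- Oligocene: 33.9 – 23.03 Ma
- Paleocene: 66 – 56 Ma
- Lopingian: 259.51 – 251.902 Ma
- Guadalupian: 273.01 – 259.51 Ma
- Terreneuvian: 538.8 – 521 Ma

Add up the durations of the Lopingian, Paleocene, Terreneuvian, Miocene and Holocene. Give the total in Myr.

53.1167 million years

Each duration: Lopingian = 7.608; Paleocene = 10; Terreneuvian = 17.8; Miocene = 17.697; Holocene = 0.0117.
Sum: 7.608 + 10 + 17.8 + 17.697 + 0.0117 = 53.1167 Myr.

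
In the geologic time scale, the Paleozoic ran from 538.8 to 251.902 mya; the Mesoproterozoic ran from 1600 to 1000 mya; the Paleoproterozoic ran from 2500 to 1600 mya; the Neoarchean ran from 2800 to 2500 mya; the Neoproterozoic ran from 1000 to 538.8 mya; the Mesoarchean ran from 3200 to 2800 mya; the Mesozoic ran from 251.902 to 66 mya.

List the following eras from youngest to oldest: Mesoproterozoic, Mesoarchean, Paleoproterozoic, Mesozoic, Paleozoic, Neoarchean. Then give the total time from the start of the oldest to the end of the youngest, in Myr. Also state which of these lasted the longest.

Mesozoic, Paleozoic, Mesoproterozoic, Paleoproterozoic, Neoarchean, Mesoarchean; total span 3134 Myr; longest is Paleoproterozoic

From the excerpt: Mesoproterozoic 1600–1000; Mesoarchean 3200–2800; Paleoproterozoic 2500–1600; Mesozoic 251.902–66; Paleozoic 538.8–251.902; Neoarchean 2800–2500 (Ma).
Larger Ma is earlier, so the oldest is Mesoarchean and the youngest is Mesozoic; youngest to oldest: Mesozoic, Paleozoic, Mesoproterozoic, Paleoproterozoic, Neoarchean, Mesoarchean.
Oldest start 3200 minus youngest end 66 gives 3134 Myr overall.
Individual lengths (start − end): Paleoproterozoic 900; Mesoproterozoic 600; Paleozoic 286.898; Neoarchean 300; Mesoarchean 400; Mesozoic 185.902. The largest is Paleoproterozoic at 900 Myr.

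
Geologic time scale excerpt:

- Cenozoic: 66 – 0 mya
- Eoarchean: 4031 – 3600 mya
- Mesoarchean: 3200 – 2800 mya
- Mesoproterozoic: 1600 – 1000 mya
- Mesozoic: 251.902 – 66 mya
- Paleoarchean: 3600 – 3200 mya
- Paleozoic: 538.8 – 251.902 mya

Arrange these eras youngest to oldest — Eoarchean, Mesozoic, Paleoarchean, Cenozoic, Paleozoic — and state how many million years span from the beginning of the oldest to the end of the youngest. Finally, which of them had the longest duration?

Start ages (Ma): Eoarchean 4031, Paleoarchean 3600, Paleozoic 538.8, Mesozoic 251.902, Cenozoic 66.
Ordered youngest to oldest: Cenozoic, Mesozoic, Paleozoic, Paleoarchean, Eoarchean.
Span = 4031 − 0 = 4031 Myr.
Durations: Paleoarchean 400, Eoarchean 431, Mesozoic 185.902, Cenozoic 66, Paleozoic 286.898 → longest is Eoarchean (431 Myr).

Cenozoic → Mesozoic → Paleozoic → Paleoarchean → Eoarchean; total span 4031 Myr; longest is Eoarchean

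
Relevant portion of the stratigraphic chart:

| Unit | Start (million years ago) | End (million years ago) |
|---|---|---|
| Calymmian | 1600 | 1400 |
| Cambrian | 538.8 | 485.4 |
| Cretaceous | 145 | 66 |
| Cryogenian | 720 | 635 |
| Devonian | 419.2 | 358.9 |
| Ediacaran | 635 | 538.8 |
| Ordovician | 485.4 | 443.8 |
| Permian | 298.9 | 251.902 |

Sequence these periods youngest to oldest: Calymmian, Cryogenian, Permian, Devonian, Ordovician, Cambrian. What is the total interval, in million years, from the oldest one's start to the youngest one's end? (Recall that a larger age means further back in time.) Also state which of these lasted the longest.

Permian → Devonian → Ordovician → Cambrian → Cryogenian → Calymmian; total span 1348.098 Myr; longest is Calymmian

Start ages (Ma): Calymmian 1600, Cryogenian 720, Cambrian 538.8, Ordovician 485.4, Devonian 419.2, Permian 298.9.
Ordered youngest to oldest: Permian, Devonian, Ordovician, Cambrian, Cryogenian, Calymmian.
Span = 1600 − 251.902 = 1348.098 Myr.
Durations: Cambrian 53.4, Permian 46.998, Cryogenian 85, Ordovician 41.6, Devonian 60.3, Calymmian 200 → longest is Calymmian (200 Myr).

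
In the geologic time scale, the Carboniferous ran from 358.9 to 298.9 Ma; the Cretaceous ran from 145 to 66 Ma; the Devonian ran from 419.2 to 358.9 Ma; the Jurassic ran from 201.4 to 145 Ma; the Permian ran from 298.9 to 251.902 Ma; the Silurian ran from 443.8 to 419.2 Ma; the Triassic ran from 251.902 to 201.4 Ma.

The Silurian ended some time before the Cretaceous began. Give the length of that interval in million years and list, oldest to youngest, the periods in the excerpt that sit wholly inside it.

274.2 million years; Devonian, Carboniferous, Permian, Triassic, Jurassic

End of Silurian = 419.2 Ma; start of Cretaceous = 145 Ma.
Gap = 419.2 − 145 = 274.2 Myr.
Periods wholly inside 419.2–145 Ma: Devonian (419.2–358.9), Carboniferous (358.9–298.9), Permian (298.9–251.902), Triassic (251.902–201.4), Jurassic (201.4–145).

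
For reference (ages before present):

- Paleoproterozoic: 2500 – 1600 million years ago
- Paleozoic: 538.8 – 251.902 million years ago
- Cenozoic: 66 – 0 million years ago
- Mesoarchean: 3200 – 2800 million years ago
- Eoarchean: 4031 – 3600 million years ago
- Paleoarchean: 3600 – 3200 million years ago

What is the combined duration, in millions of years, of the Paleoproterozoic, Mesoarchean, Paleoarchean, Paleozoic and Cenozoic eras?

2052.898 million years

Each duration: Paleoproterozoic = 900; Mesoarchean = 400; Paleoarchean = 400; Paleozoic = 286.898; Cenozoic = 66.
Sum: 900 + 400 + 400 + 286.898 + 66 = 2052.898 Myr.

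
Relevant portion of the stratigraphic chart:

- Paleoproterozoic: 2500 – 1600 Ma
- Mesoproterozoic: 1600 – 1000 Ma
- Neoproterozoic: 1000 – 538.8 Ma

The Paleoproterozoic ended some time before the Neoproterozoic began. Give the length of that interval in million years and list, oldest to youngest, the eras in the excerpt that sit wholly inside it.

600 million years; Mesoproterozoic

End of Paleoproterozoic = 1600 Ma; start of Neoproterozoic = 1000 Ma.
Gap = 1600 − 1000 = 600 Myr.
Eras wholly inside 1600–1000 Ma: Mesoproterozoic (1600–1000).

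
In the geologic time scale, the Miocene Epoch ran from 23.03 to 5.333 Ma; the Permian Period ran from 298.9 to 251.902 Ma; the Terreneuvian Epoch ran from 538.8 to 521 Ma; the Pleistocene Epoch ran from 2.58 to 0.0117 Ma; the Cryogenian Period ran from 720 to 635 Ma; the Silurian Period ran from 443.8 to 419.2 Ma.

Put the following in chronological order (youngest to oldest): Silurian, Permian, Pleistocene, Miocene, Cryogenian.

Read off each span (Ma): Silurian 443.8–419.2; Permian 298.9–251.902; Pleistocene 2.58–0.0117; Miocene 23.03–5.333; Cryogenian 720–635.
Larger Ma is older, so oldest→youngest is Cryogenian, Silurian, Permian, Miocene, Pleistocene; reverse it for youngest→oldest.

Pleistocene → Miocene → Permian → Silurian → Cryogenian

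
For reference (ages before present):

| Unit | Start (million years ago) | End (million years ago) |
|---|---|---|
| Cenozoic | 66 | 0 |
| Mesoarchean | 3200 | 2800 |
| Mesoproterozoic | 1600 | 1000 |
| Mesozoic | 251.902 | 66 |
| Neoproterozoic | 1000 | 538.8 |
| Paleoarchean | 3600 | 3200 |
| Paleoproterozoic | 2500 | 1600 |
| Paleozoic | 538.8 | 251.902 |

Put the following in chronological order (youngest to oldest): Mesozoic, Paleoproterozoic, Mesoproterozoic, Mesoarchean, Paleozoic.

Mesozoic, Paleozoic, Mesoproterozoic, Paleoproterozoic, Mesoarchean

The oldest of these is Mesoarchean (starts 3200 Ma) and the youngest is Mesozoic (ends 66 Ma).
In between, by decreasing start age: Paleoproterozoic (2500), Mesoproterozoic (1600), Paleozoic (538.8).
Listing youngest first means reversing that sequence.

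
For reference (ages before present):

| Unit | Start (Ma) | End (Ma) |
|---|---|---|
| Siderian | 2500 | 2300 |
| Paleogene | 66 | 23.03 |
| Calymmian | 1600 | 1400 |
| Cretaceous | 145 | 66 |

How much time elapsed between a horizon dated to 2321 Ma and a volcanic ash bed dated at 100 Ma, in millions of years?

2321 − 100 = 2221 million years.

2221 million years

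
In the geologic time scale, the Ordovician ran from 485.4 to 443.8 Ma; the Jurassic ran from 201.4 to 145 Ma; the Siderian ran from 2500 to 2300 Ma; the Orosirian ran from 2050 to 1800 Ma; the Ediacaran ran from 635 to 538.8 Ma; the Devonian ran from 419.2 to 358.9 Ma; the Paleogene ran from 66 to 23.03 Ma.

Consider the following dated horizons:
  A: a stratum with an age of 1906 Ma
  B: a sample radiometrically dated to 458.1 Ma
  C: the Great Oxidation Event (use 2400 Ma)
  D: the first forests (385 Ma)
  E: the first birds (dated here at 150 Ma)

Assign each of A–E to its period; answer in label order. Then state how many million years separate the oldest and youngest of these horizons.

Match each age against the start–end ranges in the excerpt: A = 1906 Ma → Orosirian (2050–1800); B = 458.1 Ma → Ordovician (485.4–443.8); C = 2400 Ma → Siderian (2500–2300); D = 385 Ma → Devonian (419.2–358.9); E = 150 Ma → Jurassic (201.4–145).
The largest age is 2400 Ma and the smallest is 150 Ma; their difference is 2250 Myr.

A — Orosirian; B — Ordovician; C — Siderian; D — Devonian; E — Jurassic; span 2250 million years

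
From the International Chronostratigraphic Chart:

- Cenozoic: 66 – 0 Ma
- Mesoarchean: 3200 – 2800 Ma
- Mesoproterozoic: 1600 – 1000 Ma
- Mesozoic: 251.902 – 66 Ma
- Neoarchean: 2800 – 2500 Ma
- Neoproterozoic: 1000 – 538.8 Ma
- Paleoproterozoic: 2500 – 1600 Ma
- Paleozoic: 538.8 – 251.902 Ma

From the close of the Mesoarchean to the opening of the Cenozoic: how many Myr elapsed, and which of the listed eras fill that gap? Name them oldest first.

The Mesoarchean closes at 2800 Ma and the Cenozoic opens at 66 Ma, so the interval is 2800 − 66 = 2734 Myr.
An era fits inside if it starts at or after 2800 Ma and ends at or before 66 Ma; oldest first that gives Neoarchean, Paleoproterozoic, Mesoproterozoic, Neoproterozoic, Paleozoic, Mesozoic.

2734 million years; Neoarchean, Paleoproterozoic, Mesoproterozoic, Neoproterozoic, Paleozoic, Mesozoic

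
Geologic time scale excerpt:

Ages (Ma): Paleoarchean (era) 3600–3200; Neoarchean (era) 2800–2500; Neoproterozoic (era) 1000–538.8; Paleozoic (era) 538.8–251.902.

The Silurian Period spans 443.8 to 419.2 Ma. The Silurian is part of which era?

Paleozoic

The Silurian (443.8–419.2 Ma) lies entirely within 538.8–251.902 Ma, the Paleozoic Era.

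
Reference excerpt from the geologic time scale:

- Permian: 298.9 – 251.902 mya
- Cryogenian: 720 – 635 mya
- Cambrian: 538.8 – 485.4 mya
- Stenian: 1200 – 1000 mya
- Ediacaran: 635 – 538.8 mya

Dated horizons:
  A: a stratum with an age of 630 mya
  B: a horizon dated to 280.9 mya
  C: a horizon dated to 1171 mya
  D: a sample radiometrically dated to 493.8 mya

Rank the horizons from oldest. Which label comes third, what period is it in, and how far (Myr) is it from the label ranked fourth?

Larger Ma means older, so oldest first: C 1171 > A 630 > D 493.8 > B 280.9.
Counting 3 along gives D (493.8 Ma); the excerpt puts that inside the Cambrian, 538.8–485.4 Ma.
Next in line is B (280.9 Ma), and 493.8 − 280.9 = 212.9 Myr.

D, in the Cambrian; 212.9 million years to B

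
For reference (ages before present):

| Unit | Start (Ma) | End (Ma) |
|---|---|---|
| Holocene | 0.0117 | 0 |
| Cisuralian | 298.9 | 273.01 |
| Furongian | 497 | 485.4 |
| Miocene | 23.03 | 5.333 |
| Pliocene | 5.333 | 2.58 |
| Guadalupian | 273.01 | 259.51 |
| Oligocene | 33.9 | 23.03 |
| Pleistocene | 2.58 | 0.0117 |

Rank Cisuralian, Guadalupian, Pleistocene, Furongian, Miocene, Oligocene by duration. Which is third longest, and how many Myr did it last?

Guadalupian, 13.5 million years

Start − end for each: Cisuralian 298.9 − 273.01 = 25.89; Guadalupian 273.01 − 259.51 = 13.5; Pleistocene 2.58 − 0.0117 = 2.5683; Furongian 497 − 485.4 = 11.6; Miocene 23.03 − 5.333 = 17.697; Oligocene 33.9 − 23.03 = 10.87.
Ranking these from longest: Cisuralian > Miocene > Guadalupian > Furongian > Oligocene > Pleistocene.
Position 3 in that ranking is Guadalupian, which lasted 13.5 Myr.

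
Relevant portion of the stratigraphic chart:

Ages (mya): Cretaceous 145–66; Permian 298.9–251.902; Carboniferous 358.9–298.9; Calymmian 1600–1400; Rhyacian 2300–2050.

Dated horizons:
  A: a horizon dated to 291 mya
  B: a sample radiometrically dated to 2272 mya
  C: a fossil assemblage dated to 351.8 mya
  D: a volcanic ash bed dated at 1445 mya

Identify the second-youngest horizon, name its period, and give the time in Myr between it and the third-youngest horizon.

C, in the Carboniferous; 1093.2 million years to D

Smaller Ma means younger, so youngest first: A 291 < C 351.8 < D 1445 < B 2272.
Counting 2 along gives C (351.8 Ma); the excerpt puts that inside the Carboniferous, 358.9–298.9 Ma.
Next in line is D (1445 Ma), and 1445 − 351.8 = 1093.2 Myr.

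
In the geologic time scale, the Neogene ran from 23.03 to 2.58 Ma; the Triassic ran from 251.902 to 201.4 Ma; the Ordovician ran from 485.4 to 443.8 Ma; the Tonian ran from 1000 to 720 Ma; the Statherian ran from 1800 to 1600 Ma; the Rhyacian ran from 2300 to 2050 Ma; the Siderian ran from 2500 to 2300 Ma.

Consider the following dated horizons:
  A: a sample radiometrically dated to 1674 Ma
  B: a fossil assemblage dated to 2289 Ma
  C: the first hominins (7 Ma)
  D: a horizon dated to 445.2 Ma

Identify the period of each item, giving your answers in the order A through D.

A: 1674 Ma lies in 1800–1600 Ma, so Statherian.
B: 2289 Ma lies in 2300–2050 Ma, so Rhyacian.
C: 7 Ma lies in 23.03–2.58 Ma, so Neogene.
D: 445.2 Ma lies in 485.4–443.8 Ma, so Ordovician.

A — Statherian; B — Rhyacian; C — Neogene; D — Ordovician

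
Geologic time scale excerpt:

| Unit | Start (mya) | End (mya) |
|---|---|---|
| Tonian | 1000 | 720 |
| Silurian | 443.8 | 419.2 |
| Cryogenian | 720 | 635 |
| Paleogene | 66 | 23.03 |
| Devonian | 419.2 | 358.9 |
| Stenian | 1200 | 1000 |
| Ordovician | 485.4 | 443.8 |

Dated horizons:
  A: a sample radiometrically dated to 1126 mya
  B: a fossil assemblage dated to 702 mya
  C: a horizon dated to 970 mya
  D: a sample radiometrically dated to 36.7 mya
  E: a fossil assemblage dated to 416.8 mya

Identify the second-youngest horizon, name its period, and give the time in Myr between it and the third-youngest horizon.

E, in the Devonian; 285.2 million years to B

Smaller Ma means younger, so youngest first: D 36.7 < E 416.8 < B 702 < C 970 < A 1126.
Counting 2 along gives E (416.8 Ma); the excerpt puts that inside the Devonian, 419.2–358.9 Ma.
Next in line is B (702 Ma), and 702 − 416.8 = 285.2 Myr.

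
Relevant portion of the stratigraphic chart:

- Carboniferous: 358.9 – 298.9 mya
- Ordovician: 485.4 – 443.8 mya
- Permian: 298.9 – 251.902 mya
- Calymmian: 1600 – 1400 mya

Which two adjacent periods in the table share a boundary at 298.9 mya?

The Carboniferous ends at 298.9 mya and the Permian begins at 298.9 mya, so they share that boundary.

Carboniferous and Permian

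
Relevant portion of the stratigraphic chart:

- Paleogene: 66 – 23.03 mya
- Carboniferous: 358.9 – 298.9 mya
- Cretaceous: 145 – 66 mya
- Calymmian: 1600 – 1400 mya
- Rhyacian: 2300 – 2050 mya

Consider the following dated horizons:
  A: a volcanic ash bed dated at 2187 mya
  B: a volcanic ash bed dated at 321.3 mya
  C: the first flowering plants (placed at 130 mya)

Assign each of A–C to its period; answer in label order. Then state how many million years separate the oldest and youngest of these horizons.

A: 2187 Ma lies in 2300–2050 Ma, so Rhyacian.
B: 321.3 Ma lies in 358.9–298.9 Ma, so Carboniferous.
C: 130 Ma lies in 145–66 Ma, so Cretaceous.
Oldest = 2187 Ma, youngest = 130 Ma → span 2057 Myr.

A — Rhyacian; B — Carboniferous; C — Cretaceous; span 2057 million years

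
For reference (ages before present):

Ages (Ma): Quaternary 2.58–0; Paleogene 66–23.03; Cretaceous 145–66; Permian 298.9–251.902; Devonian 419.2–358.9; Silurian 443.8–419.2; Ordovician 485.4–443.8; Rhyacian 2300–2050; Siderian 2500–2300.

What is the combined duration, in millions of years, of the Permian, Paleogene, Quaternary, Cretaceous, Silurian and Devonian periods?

Duration is start − end for each: (298.9 − 251.902) + (66 − 23.03) + (2.58 − 0) + (145 − 66) + (443.8 − 419.2) + (419.2 − 358.9).
That is 46.998 + 42.97 + 2.58 + 79 + 24.6 + 60.3, which totals 256.448 million years.

256.448 million years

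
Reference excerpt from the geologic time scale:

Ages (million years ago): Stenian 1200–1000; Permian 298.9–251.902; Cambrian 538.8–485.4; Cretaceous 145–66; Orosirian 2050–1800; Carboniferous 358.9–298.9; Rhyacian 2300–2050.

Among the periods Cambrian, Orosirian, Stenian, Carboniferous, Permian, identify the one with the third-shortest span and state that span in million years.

Carboniferous, 60 million years

Start − end for each: Cambrian 538.8 − 485.4 = 53.4; Orosirian 2050 − 1800 = 250; Stenian 1200 − 1000 = 200; Carboniferous 358.9 − 298.9 = 60; Permian 298.9 − 251.902 = 46.998.
Ranking these from shortest: Permian < Cambrian < Carboniferous < Stenian < Orosirian.
Position 3 in that ranking is Carboniferous, which lasted 60 Myr.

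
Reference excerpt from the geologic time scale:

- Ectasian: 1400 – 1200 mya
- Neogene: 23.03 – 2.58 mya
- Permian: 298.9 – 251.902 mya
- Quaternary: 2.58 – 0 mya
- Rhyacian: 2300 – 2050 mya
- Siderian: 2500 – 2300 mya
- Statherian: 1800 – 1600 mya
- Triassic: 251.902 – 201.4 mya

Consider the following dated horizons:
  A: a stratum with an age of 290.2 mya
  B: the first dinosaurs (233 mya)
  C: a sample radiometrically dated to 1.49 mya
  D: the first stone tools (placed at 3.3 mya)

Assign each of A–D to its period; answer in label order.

Match each age against the start–end ranges in the excerpt: A = 290.2 Ma → Permian (298.9–251.902); B = 233 Ma → Triassic (251.902–201.4); C = 1.49 Ma → Quaternary (2.58–0); D = 3.3 Ma → Neogene (23.03–2.58).

A — Permian; B — Triassic; C — Quaternary; D — Neogene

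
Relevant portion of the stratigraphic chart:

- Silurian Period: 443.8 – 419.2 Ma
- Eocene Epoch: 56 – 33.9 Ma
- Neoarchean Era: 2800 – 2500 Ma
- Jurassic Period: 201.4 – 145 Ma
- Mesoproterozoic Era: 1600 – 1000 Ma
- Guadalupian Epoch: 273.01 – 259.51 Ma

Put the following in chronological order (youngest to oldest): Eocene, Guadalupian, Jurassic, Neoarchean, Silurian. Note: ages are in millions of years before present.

The oldest of these is Neoarchean (starts 2800 Ma) and the youngest is Eocene (ends 33.9 Ma).
In between, by decreasing start age: Silurian (443.8), Guadalupian (273.01), Jurassic (201.4).
Listing youngest first means reversing that sequence.

Eocene, Jurassic, Guadalupian, Silurian, Neoarchean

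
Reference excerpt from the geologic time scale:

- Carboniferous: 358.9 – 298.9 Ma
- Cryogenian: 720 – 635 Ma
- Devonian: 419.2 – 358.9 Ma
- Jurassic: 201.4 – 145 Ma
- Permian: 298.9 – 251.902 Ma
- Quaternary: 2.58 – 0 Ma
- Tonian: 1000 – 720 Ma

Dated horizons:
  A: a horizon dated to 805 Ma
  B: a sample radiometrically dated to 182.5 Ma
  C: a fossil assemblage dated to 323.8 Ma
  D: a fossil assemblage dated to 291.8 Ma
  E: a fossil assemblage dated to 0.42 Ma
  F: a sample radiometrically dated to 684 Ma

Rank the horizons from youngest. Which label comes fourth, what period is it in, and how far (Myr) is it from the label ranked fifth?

Smaller Ma means younger, so youngest first: E 0.42 < B 182.5 < D 291.8 < C 323.8 < F 684 < A 805.
Counting 4 along gives C (323.8 Ma); the excerpt puts that inside the Carboniferous, 358.9–298.9 Ma.
Next in line is F (684 Ma), and 684 − 323.8 = 360.2 Myr.

C, in the Carboniferous; 360.2 million years to F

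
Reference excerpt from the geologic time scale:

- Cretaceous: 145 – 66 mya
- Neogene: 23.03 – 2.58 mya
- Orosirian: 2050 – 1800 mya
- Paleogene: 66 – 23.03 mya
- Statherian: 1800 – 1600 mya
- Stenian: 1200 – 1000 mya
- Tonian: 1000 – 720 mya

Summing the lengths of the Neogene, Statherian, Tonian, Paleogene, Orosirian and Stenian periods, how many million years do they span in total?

Duration is start − end for each: (23.03 − 2.58) + (1800 − 1600) + (1000 − 720) + (66 − 23.03) + (2050 − 1800) + (1200 − 1000).
That is 20.45 + 200 + 280 + 42.97 + 250 + 200, which totals 993.42 million years.

993.42 million years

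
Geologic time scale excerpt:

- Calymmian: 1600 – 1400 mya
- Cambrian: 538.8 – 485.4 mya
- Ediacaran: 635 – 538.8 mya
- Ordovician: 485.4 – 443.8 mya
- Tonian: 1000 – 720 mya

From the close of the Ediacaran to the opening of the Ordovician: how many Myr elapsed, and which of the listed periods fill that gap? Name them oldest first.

53.4 million years; Cambrian

The Ediacaran closes at 538.8 Ma and the Ordovician opens at 485.4 Ma, so the interval is 538.8 − 485.4 = 53.4 Myr.
A period fits inside if it starts at or after 538.8 Ma and ends at or before 485.4 Ma; oldest first that gives Cambrian.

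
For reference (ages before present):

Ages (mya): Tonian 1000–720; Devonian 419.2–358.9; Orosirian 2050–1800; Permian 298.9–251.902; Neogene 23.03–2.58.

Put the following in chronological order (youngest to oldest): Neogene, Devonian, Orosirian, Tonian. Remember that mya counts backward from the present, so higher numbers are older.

Neogene, Devonian, Tonian, Orosirian

Read off each span (Ma): Neogene 23.03–2.58; Devonian 419.2–358.9; Orosirian 2050–1800; Tonian 1000–720.
Larger Ma is older, so oldest→youngest is Orosirian, Tonian, Devonian, Neogene; reverse it for youngest→oldest.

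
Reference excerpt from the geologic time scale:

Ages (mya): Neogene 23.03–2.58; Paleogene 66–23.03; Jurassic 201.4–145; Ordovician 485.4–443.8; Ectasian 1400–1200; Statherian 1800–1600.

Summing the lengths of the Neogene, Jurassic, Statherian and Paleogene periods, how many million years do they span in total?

319.82 million years

Each duration: Neogene = 20.45; Jurassic = 56.4; Statherian = 200; Paleogene = 42.97.
Sum: 20.45 + 56.4 + 200 + 42.97 = 319.82 Myr.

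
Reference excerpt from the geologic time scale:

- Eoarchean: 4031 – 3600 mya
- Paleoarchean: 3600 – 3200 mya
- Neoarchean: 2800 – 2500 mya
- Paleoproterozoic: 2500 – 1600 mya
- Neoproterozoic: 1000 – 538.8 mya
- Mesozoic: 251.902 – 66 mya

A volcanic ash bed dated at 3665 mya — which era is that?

Eoarchean

3665 Ma lies between 4031 and 3600 Ma, so it falls in the Eoarchean.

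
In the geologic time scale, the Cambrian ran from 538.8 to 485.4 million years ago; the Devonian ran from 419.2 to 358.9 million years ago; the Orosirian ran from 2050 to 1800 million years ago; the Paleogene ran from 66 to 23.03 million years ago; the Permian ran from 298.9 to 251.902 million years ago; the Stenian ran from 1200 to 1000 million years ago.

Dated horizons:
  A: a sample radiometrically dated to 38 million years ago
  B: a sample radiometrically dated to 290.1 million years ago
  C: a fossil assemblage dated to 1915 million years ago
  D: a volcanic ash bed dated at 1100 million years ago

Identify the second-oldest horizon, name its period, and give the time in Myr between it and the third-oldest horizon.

Larger Ma means older, so oldest first: C 1915 > D 1100 > B 290.1 > A 38.
Counting 2 along gives D (1100 Ma); the excerpt puts that inside the Stenian, 1200–1000 Ma.
Next in line is B (290.1 Ma), and 1100 − 290.1 = 809.9 Myr.

D, in the Stenian; 809.9 million years to B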